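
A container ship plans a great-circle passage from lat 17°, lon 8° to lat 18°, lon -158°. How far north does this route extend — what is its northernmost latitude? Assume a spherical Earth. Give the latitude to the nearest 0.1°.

≈ 68.9°

The great circle lies in the plane with unit normal n̂ = (p₁ × p₂)/|p₁ × p₂|.
Here n̂_z ≈ -0.360; the vertex latitude is φ_max = arccos|n̂_z| ≈ 68.9°.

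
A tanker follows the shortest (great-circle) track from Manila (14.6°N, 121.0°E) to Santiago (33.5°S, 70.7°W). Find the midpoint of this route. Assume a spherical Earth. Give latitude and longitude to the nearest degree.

≈ 53°S, 169°E

Convert each endpoint to a unit vector on the sphere (x = cos φ cos λ, y = cos φ sin λ, z = sin φ).
The central angle between the endpoints is δ = arccos(p₁·p₂) ≈ 2.763 rad (158.3°).
Interpolate at f = 1/2 with slerp weights a = sin((1−f)δ)/sin δ ≈ 2.660, b = sin(fδ)/sin δ ≈ 2.660.
p = a·p₁ + b·p₂ ≈ (-0.593, 0.113, -0.798); φ = arcsin(p_z) ≈ -52.90°, λ = atan2(p_y, p_x) ≈ 169.21°.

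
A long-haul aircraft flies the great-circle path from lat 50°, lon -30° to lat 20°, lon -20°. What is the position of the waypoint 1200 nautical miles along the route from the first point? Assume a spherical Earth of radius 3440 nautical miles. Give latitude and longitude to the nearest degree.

≈ lat 31°, lon -23°

Convert each endpoint to a unit vector on the sphere (x = cos φ cos λ, y = cos φ sin λ, z = sin φ).
The central angle between the endpoints is δ = arccos(p₁·p₂) ≈ 0.542 rad (31.0°). The total great-circle distance is δ·R ≈ 0.542 × 3440 ≈ 1863 nmi, so the target fraction is f = 1200/1863 ≈ 0.644.
Interpolate at f ≈ 0.644 with slerp weights a = sin((1−f)δ)/sin δ ≈ 0.372, b = sin(fδ)/sin δ ≈ 0.663.
p = a·p₁ + b·p₂ ≈ (0.792, -0.333, 0.511); φ = arcsin(p_z) ≈ 30.76°, λ = atan2(p_y, p_x) ≈ -22.77°.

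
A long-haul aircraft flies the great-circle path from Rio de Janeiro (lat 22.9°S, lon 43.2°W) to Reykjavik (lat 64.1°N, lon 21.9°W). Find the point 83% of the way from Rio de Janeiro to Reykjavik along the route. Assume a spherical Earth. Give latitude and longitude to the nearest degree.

Convert each endpoint to a unit vector on the sphere (x = cos φ cos λ, y = cos φ sin λ, z = sin φ).
The central angle between the endpoints is δ = arccos(p₁·p₂) ≈ 1.546 rad (88.6°).
Interpolate at f = 0.83 with slerp weights a = sin((1−f)δ)/sin δ ≈ 0.260, b = sin(fδ)/sin δ ≈ 0.959.
p = a·p₁ + b·p₂ ≈ (0.563, -0.320, 0.762); φ = arcsin(p_z) ≈ 49.62°, λ = atan2(p_y, p_x) ≈ -29.61°.

≈ lat 50°N, lon 30°W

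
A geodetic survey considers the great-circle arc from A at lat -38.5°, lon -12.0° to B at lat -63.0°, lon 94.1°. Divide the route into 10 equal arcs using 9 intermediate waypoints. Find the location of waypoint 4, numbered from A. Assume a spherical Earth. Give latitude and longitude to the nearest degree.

≈ lat -59°, lon 12°

Convert each endpoint to a unit vector on the sphere (x = cos φ cos λ, y = cos φ sin λ, z = sin φ).
The central angle between the endpoints is δ = arccos(p₁·p₂) ≈ 1.097 rad (62.9°).
Interpolate at f = 4/10 with slerp weights a = sin((1−f)δ)/sin δ ≈ 0.687, b = sin(fδ)/sin δ ≈ 0.477.
p = a·p₁ + b·p₂ ≈ (0.511, 0.104, -0.853); φ = arcsin(p_z) ≈ -58.58°, λ = atan2(p_y, p_x) ≈ 11.55°.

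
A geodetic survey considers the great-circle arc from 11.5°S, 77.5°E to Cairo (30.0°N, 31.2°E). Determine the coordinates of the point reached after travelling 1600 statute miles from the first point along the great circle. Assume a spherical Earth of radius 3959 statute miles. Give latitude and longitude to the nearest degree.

≈ 5°N, 61°E

Convert each endpoint to a unit vector on the sphere (x = cos φ cos λ, y = cos φ sin λ, z = sin φ).
The central angle between the endpoints is δ = arccos(p₁·p₂) ≈ 1.063 rad (60.9°). The total great-circle distance is δ·R ≈ 1.063 × 3959 ≈ 4207 mi, so the target fraction is f = 1600/4207 ≈ 0.380.
Interpolate at f ≈ 0.380 with slerp weights a = sin((1−f)δ)/sin δ ≈ 0.700, b = sin(fδ)/sin δ ≈ 0.450.
p = a·p₁ + b·p₂ ≈ (0.482, 0.872, 0.085); φ = arcsin(p_z) ≈ 4.90°, λ = atan2(p_y, p_x) ≈ 61.07°.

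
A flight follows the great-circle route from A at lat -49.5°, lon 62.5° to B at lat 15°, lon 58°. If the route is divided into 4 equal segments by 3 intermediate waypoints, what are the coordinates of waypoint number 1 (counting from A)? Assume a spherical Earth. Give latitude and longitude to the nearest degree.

≈ lat -33°, lon 61°

Convert each endpoint to a unit vector on the sphere (x = cos φ cos λ, y = cos φ sin λ, z = sin φ).
The central angle between the endpoints is δ = arccos(p₁·p₂) ≈ 1.128 rad (64.6°).
Interpolate at f = 1/4 with slerp weights a = sin((1−f)δ)/sin δ ≈ 0.829, b = sin(fδ)/sin δ ≈ 0.308.
p = a·p₁ + b·p₂ ≈ (0.406, 0.730, -0.550); φ = arcsin(p_z) ≈ -33.39°, λ = atan2(p_y, p_x) ≈ 60.90°.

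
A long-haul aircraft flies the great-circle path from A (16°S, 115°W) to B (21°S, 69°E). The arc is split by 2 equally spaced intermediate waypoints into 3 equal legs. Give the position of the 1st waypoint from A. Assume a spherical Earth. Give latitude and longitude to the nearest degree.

Write both endpoints as unit vectors p₁, p₂ with components (cos φ cos λ, cos φ sin λ, sin φ).
The central angle between the endpoints is δ = arccos(p₁·p₂) ≈ 2.492 rad (142.8°).
Interpolate at f = 1/3 with slerp weights a = sin((1−f)δ)/sin δ ≈ 1.647, b = sin(fδ)/sin δ ≈ 1.221.
p = a·p₁ + b·p₂ ≈ (-0.261, -0.370, -0.892); φ = arcsin(p_z) ≈ -63.07°, λ = atan2(p_y, p_x) ≈ -125.11°.

≈ (63°S, 125°W)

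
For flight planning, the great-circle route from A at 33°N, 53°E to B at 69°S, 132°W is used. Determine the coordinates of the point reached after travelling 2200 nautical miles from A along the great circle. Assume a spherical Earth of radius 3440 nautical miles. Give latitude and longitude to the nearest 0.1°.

≈ 3.6°S, 54.8°E

Write both endpoints as unit vectors p₁, p₂ with components (cos φ cos λ, cos φ sin λ, sin φ).
The central angle between the endpoints is δ = arccos(p₁·p₂) ≈ 2.511 rad (143.9°). The total great-circle distance is δ·R ≈ 2.511 × 3440 ≈ 8639 nmi, so the target fraction is f = 2200/8639 ≈ 0.255.
Interpolate at f ≈ 0.255 with slerp weights a = sin((1−f)δ)/sin δ ≈ 1.620, b = sin(fδ)/sin δ ≈ 1.013.
p = a·p₁ + b·p₂ ≈ (0.575, 0.816, -0.063); φ = arcsin(p_z) ≈ -3.60°, λ = atan2(p_y, p_x) ≈ 54.82°.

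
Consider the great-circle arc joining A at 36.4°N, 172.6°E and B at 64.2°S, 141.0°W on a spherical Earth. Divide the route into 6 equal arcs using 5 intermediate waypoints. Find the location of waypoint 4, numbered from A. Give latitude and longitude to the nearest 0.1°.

Write both endpoints as unit vectors p₁, p₂ with components (cos φ cos λ, cos φ sin λ, sin φ).
The central angle between the endpoints is δ = arccos(p₁·p₂) ≈ 1.868 rad (107.0°).
Interpolate at f = 4/6 with slerp weights a = sin((1−f)δ)/sin δ ≈ 0.610, b = sin(fδ)/sin δ ≈ 0.991.
p = a·p₁ + b·p₂ ≈ (-0.822, -0.208, -0.530); φ = arcsin(p_z) ≈ -32.02°, λ = atan2(p_y, p_x) ≈ -165.79°.

≈ 32.0°S, 165.8°W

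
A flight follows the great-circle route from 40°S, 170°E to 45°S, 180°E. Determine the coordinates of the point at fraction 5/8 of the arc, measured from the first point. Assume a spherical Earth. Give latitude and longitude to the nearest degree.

≈ 43°S, 176°E

Convert each endpoint to a unit vector on the sphere (x = cos φ cos λ, y = cos φ sin λ, z = sin φ).
The central angle between the endpoints is δ = arccos(p₁·p₂) ≈ 0.155 rad (8.9°).
Interpolate at f = 5/8 with slerp weights a = sin((1−f)δ)/sin δ ≈ 0.376, b = sin(fδ)/sin δ ≈ 0.627.
p = a·p₁ + b·p₂ ≈ (-0.727, 0.050, -0.685); φ = arcsin(p_z) ≈ -43.23°, λ = atan2(p_y, p_x) ≈ 176.06°.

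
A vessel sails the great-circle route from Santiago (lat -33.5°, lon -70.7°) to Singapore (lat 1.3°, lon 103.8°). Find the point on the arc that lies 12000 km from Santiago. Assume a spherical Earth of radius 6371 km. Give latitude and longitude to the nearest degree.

Write both endpoints as unit vectors p₁, p₂ with components (cos φ cos λ, cos φ sin λ, sin φ).
The central angle between the endpoints is δ = arccos(p₁·p₂) ≈ 2.572 rad (147.4°). The total great-circle distance is δ·R ≈ 2.572 × 6371 ≈ 16389 km, so the target fraction is f = 12000/16389 ≈ 0.732.
Interpolate at f ≈ 0.732 with slerp weights a = sin((1−f)δ)/sin δ ≈ 1.180, b = sin(fδ)/sin δ ≈ 1.766.
p = a·p₁ + b·p₂ ≈ (-0.096, 0.786, -0.611); φ = arcsin(p_z) ≈ -37.66°, λ = atan2(p_y, p_x) ≈ 96.96°.

≈ lat -38°, lon 97°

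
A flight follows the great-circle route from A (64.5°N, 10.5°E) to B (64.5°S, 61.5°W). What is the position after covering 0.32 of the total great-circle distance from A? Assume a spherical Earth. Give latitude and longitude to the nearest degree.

Write both endpoints as unit vectors p₁, p₂ with components (cos φ cos λ, cos φ sin λ, sin φ).
The central angle between the endpoints is δ = arccos(p₁·p₂) ≈ 2.430 rad (139.2°).
Interpolate at f = 0.32 with slerp weights a = sin((1−f)δ)/sin δ ≈ 1.526, b = sin(fδ)/sin δ ≈ 1.074.
p = a·p₁ + b·p₂ ≈ (0.867, -0.287, 0.408); φ = arcsin(p_z) ≈ 24.07°, λ = atan2(p_y, p_x) ≈ -18.31°.

≈ (24°N, 18°W)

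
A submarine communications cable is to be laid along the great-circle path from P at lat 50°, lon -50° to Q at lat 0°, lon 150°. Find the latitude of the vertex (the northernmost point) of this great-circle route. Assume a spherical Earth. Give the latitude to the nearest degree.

The great circle lies in the plane with unit normal n̂ = (p₁ × p₂)/|p₁ × p₂|.
Here n̂_z ≈ -0.276; the vertex latitude is φ_max = arccos|n̂_z| ≈ 74.0°.
Check via Clairaut: cos φ_max = |cos φ₁| · sin C = cos(50.0°)·sin(25.4°) ≈ 0.276, again giving ≈ 74.0°.

≈ 74°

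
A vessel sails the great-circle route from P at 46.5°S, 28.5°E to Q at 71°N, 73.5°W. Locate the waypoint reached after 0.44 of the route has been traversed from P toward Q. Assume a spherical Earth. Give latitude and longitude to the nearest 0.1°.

≈ 9.8°N, 4.1°E

Write both endpoints as unit vectors p₁, p₂ with components (cos φ cos λ, cos φ sin λ, sin φ).
The central angle between the endpoints is δ = arccos(p₁·p₂) ≈ 2.393 rad (137.1°).
Interpolate at f = 0.44 with slerp weights a = sin((1−f)δ)/sin δ ≈ 1.430, b = sin(fδ)/sin δ ≈ 1.276.
p = a·p₁ + b·p₂ ≈ (0.983, 0.071, 0.169); φ = arcsin(p_z) ≈ 9.75°, λ = atan2(p_y, p_x) ≈ 4.15°.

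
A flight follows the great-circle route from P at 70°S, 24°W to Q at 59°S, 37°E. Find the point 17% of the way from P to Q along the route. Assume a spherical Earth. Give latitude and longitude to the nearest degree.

≈ 70°S, 11°W

Convert each endpoint to a unit vector on the sphere (x = cos φ cos λ, y = cos φ sin λ, z = sin φ).
The central angle between the endpoints is δ = arccos(p₁·p₂) ≈ 0.472 rad (27.0°).
Interpolate at f = 0.17 with slerp weights a = sin((1−f)δ)/sin δ ≈ 0.840, b = sin(fδ)/sin δ ≈ 0.176.
p = a·p₁ + b·p₂ ≈ (0.335, -0.062, -0.940); φ = arcsin(p_z) ≈ -70.09°, λ = atan2(p_y, p_x) ≈ -10.52°.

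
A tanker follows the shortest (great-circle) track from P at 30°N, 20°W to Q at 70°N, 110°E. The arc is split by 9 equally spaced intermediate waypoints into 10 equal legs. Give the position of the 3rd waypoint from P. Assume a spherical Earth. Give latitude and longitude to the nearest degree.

≈ 51°N, 11°W

The haversine formula gives a central angle δ ≈ 1.288 rad (73.8°) between the endpoints.
Interpolate at f = 3/10 with slerp weights a = sin((1−f)δ)/sin δ ≈ 0.817, b = sin(fδ)/sin δ ≈ 0.392.
p = a·p₁ + b·p₂ ≈ (0.619, -0.116, 0.777); φ = arcsin(p_z) ≈ 50.99°, λ = atan2(p_y, p_x) ≈ -10.60°.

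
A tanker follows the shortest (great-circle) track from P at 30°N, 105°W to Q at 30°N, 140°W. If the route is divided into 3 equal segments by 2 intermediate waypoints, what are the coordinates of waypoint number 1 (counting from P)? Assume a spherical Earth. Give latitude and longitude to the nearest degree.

≈ 31°N, 117°W

The haversine formula gives a central angle δ ≈ 0.527 rad (30.2°) between the endpoints.
Interpolate at f = 1/3 with slerp weights a = sin((1−f)δ)/sin δ ≈ 0.684, b = sin(fδ)/sin δ ≈ 0.347.
p = a·p₁ + b·p₂ ≈ (-0.384, -0.766, 0.516); φ = arcsin(p_z) ≈ 31.06°, λ = atan2(p_y, p_x) ≈ -116.62°.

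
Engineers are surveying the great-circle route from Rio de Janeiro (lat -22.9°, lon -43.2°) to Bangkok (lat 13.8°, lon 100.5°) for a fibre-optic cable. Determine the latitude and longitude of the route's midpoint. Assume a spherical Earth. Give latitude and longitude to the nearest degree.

≈ lat -14°, lon 33°

Convert each endpoint to a unit vector on the sphere (x = cos φ cos λ, y = cos φ sin λ, z = sin φ).
The central angle between the endpoints is δ = arccos(p₁·p₂) ≈ 2.521 rad (144.5°).
Interpolate at f = 1/2 with slerp weights a = sin((1−f)δ)/sin δ ≈ 1.639, b = sin(fδ)/sin δ ≈ 1.639.
p = a·p₁ + b·p₂ ≈ (0.810, 0.531, -0.247); φ = arcsin(p_z) ≈ -14.29°, λ = atan2(p_y, p_x) ≈ 33.25°.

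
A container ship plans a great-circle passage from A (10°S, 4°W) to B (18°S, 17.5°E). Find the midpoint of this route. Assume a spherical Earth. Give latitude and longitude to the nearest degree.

≈ (14°S, 7°E)

Write both endpoints as unit vectors p₁, p₂ with components (cos φ cos λ, cos φ sin λ, sin φ).
The central angle between the endpoints is δ = arccos(p₁·p₂) ≈ 0.390 rad (22.3°).
Interpolate at f = 1/2 with slerp weights a = sin((1−f)δ)/sin δ ≈ 0.510, b = sin(fδ)/sin δ ≈ 0.510.
p = a·p₁ + b·p₂ ≈ (0.963, 0.111, -0.246); φ = arcsin(p_z) ≈ -14.24°, λ = atan2(p_y, p_x) ≈ 6.56°.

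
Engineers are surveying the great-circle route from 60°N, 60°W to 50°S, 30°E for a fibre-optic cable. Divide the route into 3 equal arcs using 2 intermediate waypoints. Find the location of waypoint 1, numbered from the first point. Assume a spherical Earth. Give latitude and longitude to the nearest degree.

From cos δ = sin φ₁ sin φ₂ + cos φ₁ cos φ₂ cos Δλ, the central angle is δ ≈ 2.296 rad (131.6°).
Interpolate at f = 1/3 with slerp weights a = sin((1−f)δ)/sin δ ≈ 1.335, b = sin(fδ)/sin δ ≈ 0.926.
p = a·p₁ + b·p₂ ≈ (0.849, -0.281, 0.447); φ = arcsin(p_z) ≈ 26.56°, λ = atan2(p_y, p_x) ≈ -18.29°.

≈ 27°N, 18°W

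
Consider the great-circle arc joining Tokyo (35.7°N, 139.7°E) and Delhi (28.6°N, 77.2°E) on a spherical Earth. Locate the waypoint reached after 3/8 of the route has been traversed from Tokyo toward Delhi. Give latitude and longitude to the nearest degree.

Write both endpoints as unit vectors p₁, p₂ with components (cos φ cos λ, cos φ sin λ, sin φ).
The central angle between the endpoints is δ = arccos(p₁·p₂) ≈ 0.917 rad (52.5°).
Interpolate at f = 3/8 with slerp weights a = sin((1−f)δ)/sin δ ≈ 0.683, b = sin(fδ)/sin δ ≈ 0.425.
p = a·p₁ + b·p₂ ≈ (-0.340, 0.722, 0.602); φ = arcsin(p_z) ≈ 37.01°, λ = atan2(p_y, p_x) ≈ 115.23°.

≈ 37°N, 115°E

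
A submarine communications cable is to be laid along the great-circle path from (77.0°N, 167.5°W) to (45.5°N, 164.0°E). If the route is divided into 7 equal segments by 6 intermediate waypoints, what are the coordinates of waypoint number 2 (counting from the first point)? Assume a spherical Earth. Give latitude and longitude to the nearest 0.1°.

≈ (68.6°N, 176.5°E)

From cos δ = sin φ₁ sin φ₂ + cos φ₁ cos φ₂ cos Δλ, the central angle is δ ≈ 0.585 rad (33.5°).
Interpolate at f = 2/7 with slerp weights a = sin((1−f)δ)/sin δ ≈ 0.735, b = sin(fδ)/sin δ ≈ 0.301.
p = a·p₁ + b·p₂ ≈ (-0.364, 0.022, 0.931); φ = arcsin(p_z) ≈ 68.59°, λ = atan2(p_y, p_x) ≈ 176.48°.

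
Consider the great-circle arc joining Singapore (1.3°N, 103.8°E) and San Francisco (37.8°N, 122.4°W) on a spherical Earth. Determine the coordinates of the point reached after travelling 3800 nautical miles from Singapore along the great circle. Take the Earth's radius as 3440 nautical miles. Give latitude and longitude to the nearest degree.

≈ 42°N, 158°E

Write both endpoints as unit vectors p₁, p₂ with components (cos φ cos λ, cos φ sin λ, sin φ).
The central angle between the endpoints is δ = arccos(p₁·p₂) ≈ 2.133 rad (122.2°). The total great-circle distance is δ·R ≈ 2.133 × 3440 ≈ 7337 nmi, so the target fraction is f = 3800/7337 ≈ 0.518.
Interpolate at f ≈ 0.518 with slerp weights a = sin((1−f)δ)/sin δ ≈ 1.012, b = sin(fδ)/sin δ ≈ 1.056.
p = a·p₁ + b·p₂ ≈ (-0.688, 0.278, 0.670); φ = arcsin(p_z) ≈ 42.07°, λ = atan2(p_y, p_x) ≈ 157.99°.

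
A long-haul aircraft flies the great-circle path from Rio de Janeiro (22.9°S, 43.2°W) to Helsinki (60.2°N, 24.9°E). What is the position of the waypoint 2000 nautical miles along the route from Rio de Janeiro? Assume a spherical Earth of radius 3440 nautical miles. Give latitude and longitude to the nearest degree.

≈ 7°N, 28°W

Convert each endpoint to a unit vector on the sphere (x = cos φ cos λ, y = cos φ sin λ, z = sin φ).
The central angle between the endpoints is δ = arccos(p₁·p₂) ≈ 1.738 rad (99.6°). The total great-circle distance is δ·R ≈ 1.738 × 3440 ≈ 5980 nmi, so the target fraction is f = 2000/5980 ≈ 0.334.
Interpolate at f ≈ 0.334 with slerp weights a = sin((1−f)δ)/sin δ ≈ 0.929, b = sin(fδ)/sin δ ≈ 0.557.
p = a·p₁ + b·p₂ ≈ (0.875, -0.469, 0.122); φ = arcsin(p_z) ≈ 7.01°, λ = atan2(p_y, p_x) ≈ -28.20°.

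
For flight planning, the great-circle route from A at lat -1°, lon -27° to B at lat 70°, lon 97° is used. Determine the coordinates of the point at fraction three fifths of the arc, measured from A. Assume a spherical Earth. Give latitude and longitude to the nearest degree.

≈ lat 56°, lon 0°

Write both endpoints as unit vectors p₁, p₂ with components (cos φ cos λ, cos φ sin λ, sin φ).
The central angle between the endpoints is δ = arccos(p₁·p₂) ≈ 1.780 rad (102.0°).
Interpolate at f = 3/5 with slerp weights a = sin((1−f)δ)/sin δ ≈ 0.668, b = sin(fδ)/sin δ ≈ 0.896.
p = a·p₁ + b·p₂ ≈ (0.558, 0.001, 0.830); φ = arcsin(p_z) ≈ 56.11°, λ = atan2(p_y, p_x) ≈ 0.09°.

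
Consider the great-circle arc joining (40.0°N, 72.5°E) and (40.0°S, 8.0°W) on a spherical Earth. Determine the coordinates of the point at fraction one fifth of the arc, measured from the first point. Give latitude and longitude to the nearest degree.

Convert each endpoint to a unit vector on the sphere (x = cos φ cos λ, y = cos φ sin λ, z = sin φ).
The central angle between the endpoints is δ = arccos(p₁·p₂) ≈ 1.893 rad (108.4°).
Interpolate at f = 1/5 with slerp weights a = sin((1−f)δ)/sin δ ≈ 1.052, b = sin(fδ)/sin δ ≈ 0.390.
p = a·p₁ + b·p₂ ≈ (0.538, 0.727, 0.426); φ = arcsin(p_z) ≈ 25.22°, λ = atan2(p_y, p_x) ≈ 53.51°.

≈ (25°N, 54°E)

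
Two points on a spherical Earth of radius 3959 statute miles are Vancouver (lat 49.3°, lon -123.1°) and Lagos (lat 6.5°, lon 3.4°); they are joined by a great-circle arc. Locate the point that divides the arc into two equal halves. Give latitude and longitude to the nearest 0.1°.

Write both endpoints as unit vectors p₁, p₂ with components (cos φ cos λ, cos φ sin λ, sin φ).
The central angle between the endpoints is δ = arccos(p₁·p₂) ≈ 1.875 rad (107.4°).
Interpolate at f = 1/2 with slerp weights a = sin((1−f)δ)/sin δ ≈ 0.845, b = sin(fδ)/sin δ ≈ 0.845.
p = a·p₁ + b·p₂ ≈ (0.537, -0.412, 0.736); φ = arcsin(p_z) ≈ 47.41°, λ = atan2(p_y, p_x) ≈ -37.47°.

≈ lat 47.4°, lon -37.5°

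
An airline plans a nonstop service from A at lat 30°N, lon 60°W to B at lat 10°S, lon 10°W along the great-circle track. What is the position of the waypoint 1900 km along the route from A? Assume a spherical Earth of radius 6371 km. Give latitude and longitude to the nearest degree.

Write both endpoints as unit vectors p₁, p₂ with components (cos φ cos λ, cos φ sin λ, sin φ).
The central angle between the endpoints is δ = arccos(p₁·p₂) ≈ 1.091 rad (62.5°). The total great-circle distance is δ·R ≈ 1.091 × 6371 ≈ 6952 km, so the target fraction is f = 1900/6952 ≈ 0.273.
Interpolate at f ≈ 0.273 with slerp weights a = sin((1−f)δ)/sin δ ≈ 0.803, b = sin(fδ)/sin δ ≈ 0.331.
p = a·p₁ + b·p₂ ≈ (0.669, -0.659, 0.344); φ = arcsin(p_z) ≈ 20.12°, λ = atan2(p_y, p_x) ≈ -44.57°.

≈ lat 20°N, lon 45°W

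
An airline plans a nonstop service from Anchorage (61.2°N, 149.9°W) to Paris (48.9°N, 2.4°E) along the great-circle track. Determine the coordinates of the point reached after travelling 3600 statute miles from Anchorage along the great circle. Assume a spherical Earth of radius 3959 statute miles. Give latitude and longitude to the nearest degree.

Write both endpoints as unit vectors p₁, p₂ with components (cos φ cos λ, cos φ sin λ, sin φ).
The central angle between the endpoints is δ = arccos(p₁·p₂) ≈ 1.181 rad (67.7°). The total great-circle distance is δ·R ≈ 1.181 × 3959 ≈ 4676 mi, so the target fraction is f = 3600/4676 ≈ 0.770.
Interpolate at f ≈ 0.770 with slerp weights a = sin((1−f)δ)/sin δ ≈ 0.290, b = sin(fδ)/sin δ ≈ 0.853.
p = a·p₁ + b·p₂ ≈ (0.439, -0.047, 0.897); φ = arcsin(p_z) ≈ 63.78°, λ = atan2(p_y, p_x) ≈ -6.06°.

≈ (64°N, 6°W)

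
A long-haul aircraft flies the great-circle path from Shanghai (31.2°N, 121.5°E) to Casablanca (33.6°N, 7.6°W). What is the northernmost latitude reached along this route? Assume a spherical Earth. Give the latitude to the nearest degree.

≈ 56°N

The great circle lies in the plane with unit normal n̂ = (p₁ × p₂)/|p₁ × p₂|.
Here n̂_z ≈ -0.560; the vertex latitude is φ_max = arccos|n̂_z| ≈ 55.9°.
Check via Clairaut: cos φ_max = |cos φ₁| · sin C = cos(31.2°)·sin(40.9°) ≈ 0.560, again giving ≈ 55.9°.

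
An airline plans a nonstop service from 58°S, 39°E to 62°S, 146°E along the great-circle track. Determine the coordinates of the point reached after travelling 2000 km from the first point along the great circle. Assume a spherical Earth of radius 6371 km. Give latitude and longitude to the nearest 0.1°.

The haversine formula gives a central angle δ ≈ 0.828 rad (47.5°) between the endpoints. The total great-circle distance is δ·R ≈ 0.828 × 6371 ≈ 5278 km, so the target fraction is f = 2000/5278 ≈ 0.379.
Interpolate at f ≈ 0.379 with slerp weights a = sin((1−f)δ)/sin δ ≈ 0.668, b = sin(fδ)/sin δ ≈ 0.419.
p = a·p₁ + b·p₂ ≈ (0.112, 0.333, -0.936); φ = arcsin(p_z) ≈ -69.45°, λ = atan2(p_y, p_x) ≈ 71.41°.

≈ 69.4°S, 71.4°E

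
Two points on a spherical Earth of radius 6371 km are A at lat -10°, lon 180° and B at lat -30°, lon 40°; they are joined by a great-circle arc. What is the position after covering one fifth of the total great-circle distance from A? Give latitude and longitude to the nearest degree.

≈ lat -28°, lon 161°

Convert each endpoint to a unit vector on the sphere (x = cos φ cos λ, y = cos φ sin λ, z = sin φ).
The central angle between the endpoints is δ = arccos(p₁·p₂) ≈ 2.173 rad (124.5°).
Interpolate at f = 1/5 with slerp weights a = sin((1−f)δ)/sin δ ≈ 1.196, b = sin(fδ)/sin δ ≈ 0.511.
p = a·p₁ + b·p₂ ≈ (-0.839, 0.284, -0.463); φ = arcsin(p_z) ≈ -27.60°, λ = atan2(p_y, p_x) ≈ 161.28°.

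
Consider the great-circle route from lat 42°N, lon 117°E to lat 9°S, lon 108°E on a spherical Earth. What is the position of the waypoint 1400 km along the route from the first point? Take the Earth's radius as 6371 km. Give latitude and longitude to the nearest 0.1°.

≈ lat 29.6°N, lon 114.2°E

The haversine formula gives a central angle δ ≈ 0.902 rad (51.7°) between the endpoints. The total great-circle distance is δ·R ≈ 0.902 × 6371 ≈ 5745 km, so the target fraction is f = 1400/5745 ≈ 0.244.
Interpolate at f ≈ 0.244 with slerp weights a = sin((1−f)δ)/sin δ ≈ 0.804, b = sin(fδ)/sin δ ≈ 0.278.
p = a·p₁ + b·p₂ ≈ (-0.356, 0.793, 0.494); φ = arcsin(p_z) ≈ 29.62°, λ = atan2(p_y, p_x) ≈ 114.17°.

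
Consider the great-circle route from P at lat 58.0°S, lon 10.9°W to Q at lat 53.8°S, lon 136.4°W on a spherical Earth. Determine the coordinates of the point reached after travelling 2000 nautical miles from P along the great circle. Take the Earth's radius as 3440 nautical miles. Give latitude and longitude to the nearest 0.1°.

≈ lat 71.9°S, lon 90.5°W

Write both endpoints as unit vectors p₁, p₂ with components (cos φ cos λ, cos φ sin λ, sin φ).
The central angle between the endpoints is δ = arccos(p₁·p₂) ≈ 1.044 rad (59.8°). The total great-circle distance is δ·R ≈ 1.044 × 3440 ≈ 3592 nmi, so the target fraction is f = 2000/3592 ≈ 0.557.
Interpolate at f ≈ 0.557 with slerp weights a = sin((1−f)δ)/sin δ ≈ 0.516, b = sin(fδ)/sin δ ≈ 0.635.
p = a·p₁ + b·p₂ ≈ (-0.003, -0.310, -0.951); φ = arcsin(p_z) ≈ -71.91°, λ = atan2(p_y, p_x) ≈ -90.55°.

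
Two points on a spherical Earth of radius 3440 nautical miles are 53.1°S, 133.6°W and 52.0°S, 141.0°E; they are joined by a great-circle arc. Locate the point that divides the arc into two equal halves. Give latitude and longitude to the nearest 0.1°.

≈ 60.6°S, 177.0°W

The haversine formula gives a central angle δ ≈ 0.850 rad (48.7°) between the endpoints.
Interpolate at f = 1/2 with slerp weights a = sin((1−f)δ)/sin δ ≈ 0.549, b = sin(fδ)/sin δ ≈ 0.549.
p = a·p₁ + b·p₂ ≈ (-0.490, -0.026, -0.871); φ = arcsin(p_z) ≈ -60.62°, λ = atan2(p_y, p_x) ≈ -176.96°.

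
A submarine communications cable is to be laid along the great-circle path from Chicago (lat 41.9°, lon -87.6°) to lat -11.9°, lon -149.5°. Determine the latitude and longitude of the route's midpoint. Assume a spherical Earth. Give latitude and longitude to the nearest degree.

≈ lat 17°, lon -123°

Convert each endpoint to a unit vector on the sphere (x = cos φ cos λ, y = cos φ sin λ, z = sin φ).
The central angle between the endpoints is δ = arccos(p₁·p₂) ≈ 1.364 rad (78.2°).
Interpolate at f = 1/2 with slerp weights a = sin((1−f)δ)/sin δ ≈ 0.644, b = sin(fδ)/sin δ ≈ 0.644.
p = a·p₁ + b·p₂ ≈ (-0.523, -0.799, 0.297); φ = arcsin(p_z) ≈ 17.30°, λ = atan2(p_y, p_x) ≈ -123.21°.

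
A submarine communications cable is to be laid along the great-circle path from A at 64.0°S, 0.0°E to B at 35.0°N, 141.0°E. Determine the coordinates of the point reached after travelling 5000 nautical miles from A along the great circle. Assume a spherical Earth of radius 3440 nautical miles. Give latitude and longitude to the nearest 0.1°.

≈ 19.6°S, 116.5°E

The haversine formula gives a central angle δ ≈ 2.489 rad (142.6°) between the endpoints. The total great-circle distance is δ·R ≈ 2.489 × 3440 ≈ 8563 nmi, so the target fraction is f = 5000/8563 ≈ 0.584.
Interpolate at f ≈ 0.584 with slerp weights a = sin((1−f)δ)/sin δ ≈ 1.417, b = sin(fδ)/sin δ ≈ 1.636.
p = a·p₁ + b·p₂ ≈ (-0.420, 0.843, -0.335); φ = arcsin(p_z) ≈ -19.58°, λ = atan2(p_y, p_x) ≈ 116.49°.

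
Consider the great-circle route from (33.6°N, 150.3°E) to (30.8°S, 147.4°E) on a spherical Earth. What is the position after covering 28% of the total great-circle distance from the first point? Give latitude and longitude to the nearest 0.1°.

Write both endpoints as unit vectors p₁, p₂ with components (cos φ cos λ, cos φ sin λ, sin φ).
The central angle between the endpoints is δ = arccos(p₁·p₂) ≈ 1.125 rad (64.5°).
Interpolate at f = 0.28 with slerp weights a = sin((1−f)δ)/sin δ ≈ 0.803, b = sin(fδ)/sin δ ≈ 0.343.
p = a·p₁ + b·p₂ ≈ (-0.829, 0.490, 0.268); φ = arcsin(p_z) ≈ 15.57°, λ = atan2(p_y, p_x) ≈ 149.41°.

≈ (15.6°N, 149.4°E)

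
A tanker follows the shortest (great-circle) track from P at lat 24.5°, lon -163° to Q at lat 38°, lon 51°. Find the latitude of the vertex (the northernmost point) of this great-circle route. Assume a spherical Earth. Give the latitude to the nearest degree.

≈ 65°

The great circle lies in the plane with unit normal n̂ = (p₁ × p₂)/|p₁ × p₂|.
Here n̂_z ≈ -0.426; the vertex latitude is φ_max = arccos|n̂_z| ≈ 64.8°.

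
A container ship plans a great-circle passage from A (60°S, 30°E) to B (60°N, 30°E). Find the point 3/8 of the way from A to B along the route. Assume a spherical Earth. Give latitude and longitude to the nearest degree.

≈ (15°S, 30°E)

Write both endpoints as unit vectors p₁, p₂ with components (cos φ cos λ, cos φ sin λ, sin φ).
The central angle between the endpoints is δ = arccos(p₁·p₂) ≈ 2.094 rad (120.0°).
Interpolate at f = 3/8 with slerp weights a = sin((1−f)δ)/sin δ ≈ 1.115, b = sin(fδ)/sin δ ≈ 0.816.
p = a·p₁ + b·p₂ ≈ (0.837, 0.483, -0.259); φ = arcsin(p_z) ≈ -15.00°, λ = atan2(p_y, p_x) ≈ 30.00°.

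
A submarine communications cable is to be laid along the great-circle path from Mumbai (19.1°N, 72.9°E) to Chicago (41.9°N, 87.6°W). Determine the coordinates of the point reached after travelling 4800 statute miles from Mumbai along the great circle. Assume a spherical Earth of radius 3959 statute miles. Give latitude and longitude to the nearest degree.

Write both endpoints as unit vectors p₁, p₂ with components (cos φ cos λ, cos φ sin λ, sin φ).
The central angle between the endpoints is δ = arccos(p₁·p₂) ≈ 2.031 rad (116.4°). The total great-circle distance is δ·R ≈ 2.031 × 3959 ≈ 8042 mi, so the target fraction is f = 4800/8042 ≈ 0.597.
Interpolate at f ≈ 0.597 with slerp weights a = sin((1−f)δ)/sin δ ≈ 0.815, b = sin(fδ)/sin δ ≈ 1.045.
p = a·p₁ + b·p₂ ≈ (0.259, -0.041, 0.965); φ = arcsin(p_z) ≈ 74.79°, λ = atan2(p_y, p_x) ≈ -8.99°.

≈ (75°N, 9°W)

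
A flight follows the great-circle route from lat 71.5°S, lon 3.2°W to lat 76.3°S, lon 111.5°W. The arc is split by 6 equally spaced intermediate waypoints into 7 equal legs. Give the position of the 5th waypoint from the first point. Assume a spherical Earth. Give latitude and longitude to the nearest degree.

≈ lat 80°S, lon 80°W

Write both endpoints as unit vectors p₁, p₂ with components (cos φ cos λ, cos φ sin λ, sin φ).
The central angle between the endpoints is δ = arccos(p₁·p₂) ≈ 0.456 rad (26.1°).
Interpolate at f = 5/7 with slerp weights a = sin((1−f)δ)/sin δ ≈ 0.295, b = sin(fδ)/sin δ ≈ 0.727.
p = a·p₁ + b·p₂ ≈ (0.030, -0.165, -0.986); φ = arcsin(p_z) ≈ -80.32°, λ = atan2(p_y, p_x) ≈ -79.58°.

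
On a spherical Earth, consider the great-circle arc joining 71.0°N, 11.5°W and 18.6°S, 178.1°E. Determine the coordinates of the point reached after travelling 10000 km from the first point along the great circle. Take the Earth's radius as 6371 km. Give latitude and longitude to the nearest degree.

Write both endpoints as unit vectors p₁, p₂ with components (cos φ cos λ, cos φ sin λ, sin φ).
The central angle between the endpoints is δ = arccos(p₁·p₂) ≈ 2.222 rad (127.3°). The total great-circle distance is δ·R ≈ 2.222 × 6371 ≈ 14154 km, so the target fraction is f = 10000/14154 ≈ 0.707.
Interpolate at f ≈ 0.707 with slerp weights a = sin((1−f)δ)/sin δ ≈ 0.763, b = sin(fδ)/sin δ ≈ 1.257.
p = a·p₁ + b·p₂ ≈ (-0.947, -0.010, 0.320); φ = arcsin(p_z) ≈ 18.67°, λ = atan2(p_y, p_x) ≈ -179.39°.

≈ 19°N, 179°W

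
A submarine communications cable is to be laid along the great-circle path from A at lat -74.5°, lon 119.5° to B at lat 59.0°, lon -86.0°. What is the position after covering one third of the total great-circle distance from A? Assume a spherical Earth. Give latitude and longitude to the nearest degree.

Convert each endpoint to a unit vector on the sphere (x = cos φ cos λ, y = cos φ sin λ, z = sin φ).
The central angle between the endpoints is δ = arccos(p₁·p₂) ≈ 2.825 rad (161.8°).
Interpolate at f = 1/3 with slerp weights a = sin((1−f)δ)/sin δ ≈ 3.054, b = sin(fδ)/sin δ ≈ 2.595.
p = a·p₁ + b·p₂ ≈ (-0.309, -0.623, -0.719); φ = arcsin(p_z) ≈ -45.96°, λ = atan2(p_y, p_x) ≈ -116.36°.

≈ lat -46°, lon -116°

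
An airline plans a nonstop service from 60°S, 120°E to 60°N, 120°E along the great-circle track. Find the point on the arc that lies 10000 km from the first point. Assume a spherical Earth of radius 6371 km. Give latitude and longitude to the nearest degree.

≈ 30°N, 120°E

Convert each endpoint to a unit vector on the sphere (x = cos φ cos λ, y = cos φ sin λ, z = sin φ).
The central angle between the endpoints is δ = arccos(p₁·p₂) ≈ 2.094 rad (120.0°). The total great-circle distance is δ·R ≈ 2.094 × 6371 ≈ 13343 km, so the target fraction is f = 10000/13343 ≈ 0.749.
Interpolate at f ≈ 0.749 with slerp weights a = sin((1−f)δ)/sin δ ≈ 0.579, b = sin(fδ)/sin δ ≈ 1.155.
p = a·p₁ + b·p₂ ≈ (-0.433, 0.751, 0.499); φ = arcsin(p_z) ≈ 29.93°, λ = atan2(p_y, p_x) ≈ 120.00°.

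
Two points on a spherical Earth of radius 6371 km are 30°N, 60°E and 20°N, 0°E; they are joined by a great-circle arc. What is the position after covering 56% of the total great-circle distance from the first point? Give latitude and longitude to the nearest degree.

Convert each endpoint to a unit vector on the sphere (x = cos φ cos λ, y = cos φ sin λ, z = sin φ).
The central angle between the endpoints is δ = arccos(p₁·p₂) ≈ 0.955 rad (54.7°).
Interpolate at f = 0.56 with slerp weights a = sin((1−f)δ)/sin δ ≈ 0.500, b = sin(fδ)/sin δ ≈ 0.624.
p = a·p₁ + b·p₂ ≈ (0.803, 0.375, 0.463); φ = arcsin(p_z) ≈ 27.60°, λ = atan2(p_y, p_x) ≈ 25.02°.

≈ 28°N, 25°E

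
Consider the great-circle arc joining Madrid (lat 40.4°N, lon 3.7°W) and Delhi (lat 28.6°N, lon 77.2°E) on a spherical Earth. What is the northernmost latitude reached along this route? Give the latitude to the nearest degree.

The great circle lies in the plane with unit normal n̂ = (p₁ × p₂)/|p₁ × p₂|.
Here n̂_z ≈ +0.726; the vertex latitude is φ_max = arccos|n̂_z| ≈ 43.4°.
Check via Clairaut: cos φ_max = |cos φ₁| · sin C = cos(40.4°)·sin(72.4°) ≈ 0.726, again giving ≈ 43.4°.

≈ 43°N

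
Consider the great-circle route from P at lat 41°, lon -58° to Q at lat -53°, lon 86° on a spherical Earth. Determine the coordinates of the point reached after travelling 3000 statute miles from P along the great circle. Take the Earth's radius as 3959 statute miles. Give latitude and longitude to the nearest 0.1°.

Convert each endpoint to a unit vector on the sphere (x = cos φ cos λ, y = cos φ sin λ, z = sin φ).
The central angle between the endpoints is δ = arccos(p₁·p₂) ≈ 2.671 rad (153.1°). The total great-circle distance is δ·R ≈ 2.671 × 3959 ≈ 10575 mi, so the target fraction is f = 3000/10575 ≈ 0.284.
Interpolate at f ≈ 0.284 with slerp weights a = sin((1−f)δ)/sin δ ≈ 2.078, b = sin(fδ)/sin δ ≈ 1.517.
p = a·p₁ + b·p₂ ≈ (0.895, -0.420, 0.152); φ = arcsin(p_z) ≈ 8.76°, λ = atan2(p_y, p_x) ≈ -25.13°.

≈ lat 8.8°, lon -25.1°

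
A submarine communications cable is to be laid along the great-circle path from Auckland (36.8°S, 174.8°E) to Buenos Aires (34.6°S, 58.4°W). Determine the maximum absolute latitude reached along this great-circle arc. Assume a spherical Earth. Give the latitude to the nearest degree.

The great circle lies in the plane with unit normal n̂ = (p₁ × p₂)/|p₁ × p₂|.
Here n̂_z ≈ +0.529; the vertex latitude is φ_max = arccos|n̂_z| ≈ 58.1°.
Check via Clairaut: cos φ_max = |cos φ₁| · sin C = cos(36.8°)·sin(138.7°) ≈ 0.529, again giving ≈ 58.1°.

≈ 58°S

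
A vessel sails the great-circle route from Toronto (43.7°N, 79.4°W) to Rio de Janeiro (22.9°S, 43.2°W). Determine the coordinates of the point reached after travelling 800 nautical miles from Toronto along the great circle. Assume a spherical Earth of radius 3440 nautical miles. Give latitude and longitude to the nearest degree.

Write both endpoints as unit vectors p₁, p₂ with components (cos φ cos λ, cos φ sin λ, sin φ).
The central angle between the endpoints is δ = arccos(p₁·p₂) ≈ 1.299 rad (74.4°). The total great-circle distance is δ·R ≈ 1.299 × 3440 ≈ 4468 nmi, so the target fraction is f = 800/4468 ≈ 0.179.
Interpolate at f ≈ 0.179 with slerp weights a = sin((1−f)δ)/sin δ ≈ 0.909, b = sin(fδ)/sin δ ≈ 0.239.
p = a·p₁ + b·p₂ ≈ (0.282, -0.797, 0.535); φ = arcsin(p_z) ≈ 32.33°, λ = atan2(p_y, p_x) ≈ -70.54°.

≈ 32°N, 71°W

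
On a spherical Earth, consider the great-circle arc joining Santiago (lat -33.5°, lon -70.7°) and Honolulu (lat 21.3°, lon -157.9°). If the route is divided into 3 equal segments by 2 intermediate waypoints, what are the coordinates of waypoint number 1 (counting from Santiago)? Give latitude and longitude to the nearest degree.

≈ lat -18°, lon -104°

From cos δ = sin φ₁ sin φ₂ + cos φ₁ cos φ₂ cos Δλ, the central angle is δ ≈ 1.734 rad (99.4°).
Interpolate at f = 1/3 with slerp weights a = sin((1−f)δ)/sin δ ≈ 0.928, b = sin(fδ)/sin δ ≈ 0.554.
p = a·p₁ + b·p₂ ≈ (-0.222, -0.924, -0.311); φ = arcsin(p_z) ≈ -18.11°, λ = atan2(p_y, p_x) ≈ -103.53°.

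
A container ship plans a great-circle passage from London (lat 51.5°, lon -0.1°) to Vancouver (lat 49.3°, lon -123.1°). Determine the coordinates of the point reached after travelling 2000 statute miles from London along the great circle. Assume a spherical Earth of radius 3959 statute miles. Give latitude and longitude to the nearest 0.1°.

Write both endpoints as unit vectors p₁, p₂ with components (cos φ cos λ, cos φ sin λ, sin φ).
The central angle between the endpoints is δ = arccos(p₁·p₂) ≈ 1.189 rad (68.1°). The total great-circle distance is δ·R ≈ 1.189 × 3959 ≈ 4709 mi, so the target fraction is f = 2000/4709 ≈ 0.425.
Interpolate at f ≈ 0.425 with slerp weights a = sin((1−f)δ)/sin δ ≈ 0.681, b = sin(fδ)/sin δ ≈ 0.521.
p = a·p₁ + b·p₂ ≈ (0.238, -0.286, 0.928); φ = arcsin(p_z) ≈ 68.17°, λ = atan2(p_y, p_x) ≈ -50.16°.

≈ lat 68.2°, lon -50.2°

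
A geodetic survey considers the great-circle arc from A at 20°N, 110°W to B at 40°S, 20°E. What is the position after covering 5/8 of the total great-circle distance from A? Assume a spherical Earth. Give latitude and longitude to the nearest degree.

Write both endpoints as unit vectors p₁, p₂ with components (cos φ cos λ, cos φ sin λ, sin φ).
The central angle between the endpoints is δ = arccos(p₁·p₂) ≈ 2.322 rad (133.0°).
Interpolate at f = 5/8 with slerp weights a = sin((1−f)δ)/sin δ ≈ 1.047, b = sin(fδ)/sin δ ≈ 1.359.
p = a·p₁ + b·p₂ ≈ (0.642, -0.568, -0.515); φ = arcsin(p_z) ≈ -31.02°, λ = atan2(p_y, p_x) ≈ -41.53°.

≈ 31°S, 42°W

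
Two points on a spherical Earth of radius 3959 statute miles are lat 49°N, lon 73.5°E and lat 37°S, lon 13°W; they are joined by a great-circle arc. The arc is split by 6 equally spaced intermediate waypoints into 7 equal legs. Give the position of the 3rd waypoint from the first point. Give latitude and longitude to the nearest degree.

≈ lat 15°N, lon 30°E

From cos δ = sin φ₁ sin φ₂ + cos φ₁ cos φ₂ cos Δλ, the central angle is δ ≈ 2.007 rad (115.0°).
Interpolate at f = 3/7 with slerp weights a = sin((1−f)δ)/sin δ ≈ 1.005, b = sin(fδ)/sin δ ≈ 0.836.
p = a·p₁ + b·p₂ ≈ (0.838, 0.482, 0.256); φ = arcsin(p_z) ≈ 14.81°, λ = atan2(p_y, p_x) ≈ 29.92°.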